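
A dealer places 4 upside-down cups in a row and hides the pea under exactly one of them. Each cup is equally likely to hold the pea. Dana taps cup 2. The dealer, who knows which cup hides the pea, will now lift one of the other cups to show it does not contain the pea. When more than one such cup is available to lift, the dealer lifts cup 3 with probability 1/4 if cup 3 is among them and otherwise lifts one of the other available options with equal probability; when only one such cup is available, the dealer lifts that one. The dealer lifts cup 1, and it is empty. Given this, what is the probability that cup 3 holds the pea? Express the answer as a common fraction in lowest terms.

Condition on the true location of the pea.
If it is under cup 1 (prior 1/4): the dealer opened cup 1, so this case is ruled out; weight (1/4)·0 = 0.
If it is under cup 2 (prior 1/4): cup 3 is available but not opened; cup 1 gets probability (1 − 1/4)/2 = 3/8; weight (1/4)·(3/8) = 3/32.
If it is under cup 3 (prior 1/4): cup 3 holds the prize so is unavailable; the dealer chooses uniformly among the 2 others, probability 1/2; weight (1/4)·(1/2) = 1/8.
If it is under cup 4 (prior 1/4): cup 3 is available but not opened, probability 3/4; weight (1/4)·(3/4) = 3/16.
The weights sum to 13/32.
So P(the pea under cup 3 | the dealer opened cup 1) = (1/8) / (13/32) = 4/13.

4/13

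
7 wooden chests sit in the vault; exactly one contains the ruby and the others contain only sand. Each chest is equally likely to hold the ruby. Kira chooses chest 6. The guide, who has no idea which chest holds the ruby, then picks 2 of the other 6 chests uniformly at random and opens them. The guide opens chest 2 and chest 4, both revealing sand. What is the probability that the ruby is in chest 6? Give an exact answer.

1/5

Consider each possible location of the ruby in turn.
If it is in any of chests 1, 3, 5, 6, and 7 (prior 1/7 each): the guide picks exactly this set with probability 1/15 regardless, and none is the prize; weight (1/7)·(1/15) = 1/105 each.
If it is in either of chests 2 and 4 (prior 1/7 each): that chest was opened and seen not to hold the prize — ruled out; weight (1/7)·0 = 0 each.
The weights sum to 1/21.
So P(the ruby in chest 6 | the guide opened chest 2 and chest 4) = (1/105) / (1/21) = 1/5.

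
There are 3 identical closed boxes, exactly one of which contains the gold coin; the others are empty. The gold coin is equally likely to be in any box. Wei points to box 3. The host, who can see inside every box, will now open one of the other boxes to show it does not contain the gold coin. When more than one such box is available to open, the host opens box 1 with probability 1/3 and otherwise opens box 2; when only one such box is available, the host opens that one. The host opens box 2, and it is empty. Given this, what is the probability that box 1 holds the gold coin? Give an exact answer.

Apply Bayes' rule, conditioning on where the gold coin actually is.
If it is in box 1 (prior 1/3): only box 2 is available, probability 1; weight (1/3)·1 = 1/3.
If it is in box 2 (prior 1/3): the host opened box 2, so this case is ruled out; weight (1/3)·0 = 0.
If it is in box 3 (prior 1/3): box 1 is available but not opened, probability 2/3; weight (1/3)·(2/3) = 2/9.
The weights sum to 5/9.
So P(the gold coin in box 1 | the host opened box 2) = (1/3) / (5/9) = 3/5.

3/5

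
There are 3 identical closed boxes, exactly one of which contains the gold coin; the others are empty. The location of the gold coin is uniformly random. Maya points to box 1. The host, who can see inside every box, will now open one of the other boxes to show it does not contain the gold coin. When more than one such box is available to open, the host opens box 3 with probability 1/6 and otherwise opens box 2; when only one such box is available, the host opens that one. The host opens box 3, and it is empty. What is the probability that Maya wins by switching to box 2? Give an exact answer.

Apply Bayes' rule, conditioning on where the gold coin actually is.
If it is in box 1 (prior 1/3): box 3 is available, opened with probability 1/6; weight (1/3)·(1/6) = 1/18.
If it is in box 2 (prior 1/3): only box 3 is available, probability 1; weight (1/3)·1 = 1/3.
If it is in box 3 (prior 1/3): the host opened box 3, so this case is ruled out; weight (1/3)·0 = 0.
The weights sum to 7/18.
So P(the gold coin in box 2 | the host opened box 3) = (1/3) / (7/18) = 6/7.

6/7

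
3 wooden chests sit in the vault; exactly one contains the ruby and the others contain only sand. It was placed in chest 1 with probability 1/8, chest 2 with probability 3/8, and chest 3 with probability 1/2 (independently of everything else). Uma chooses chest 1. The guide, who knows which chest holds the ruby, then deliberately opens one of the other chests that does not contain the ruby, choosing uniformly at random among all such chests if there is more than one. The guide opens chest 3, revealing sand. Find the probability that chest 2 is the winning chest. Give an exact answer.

Consider each possible location of the ruby in turn.
If it is in chest 1 (prior 1/8): the guide has 2 equally likely choices, so probability 1/2; weight (1/8)·(1/2) = 1/16.
If it is in chest 2 (prior 3/8): the guide has no choice, probability 1; weight (3/8)·1 = 3/8.
If it is in chest 3 (prior 1/2): the guide opened chest 3, so this case is ruled out; weight (1/2)·0 = 0.
The weights sum to 7/16.
So P(the ruby in chest 2 | the guide opened chest 3) = (3/8) / (7/16) = 6/7.

6/7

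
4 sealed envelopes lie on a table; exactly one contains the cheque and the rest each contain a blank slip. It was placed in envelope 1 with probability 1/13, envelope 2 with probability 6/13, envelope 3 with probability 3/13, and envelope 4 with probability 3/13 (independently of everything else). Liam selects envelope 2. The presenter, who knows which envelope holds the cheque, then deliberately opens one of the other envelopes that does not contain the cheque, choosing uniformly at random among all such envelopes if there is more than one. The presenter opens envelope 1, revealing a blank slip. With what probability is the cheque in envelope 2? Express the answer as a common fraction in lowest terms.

2/5

Apply Bayes' rule, conditioning on where the cheque actually is.
If it is in envelope 1 (prior 1/13): the presenter opened envelope 1, so this case is ruled out; weight (1/13)·0 = 0.
If it is in envelope 2 (prior 6/13): the presenter has 3 equally likely choices, so probability 1/3; weight (6/13)·(1/3) = 2/13.
If it is in either of envelopes 3 and 4 (prior 3/13 each): the presenter has 2 equally likely choices, so probability 1/2; weight (3/13)·(1/2) = 3/26 each.
The weights sum to 5/13.
So P(the cheque in envelope 2 | the presenter opened envelope 1) = (2/13) / (5/13) = 2/5.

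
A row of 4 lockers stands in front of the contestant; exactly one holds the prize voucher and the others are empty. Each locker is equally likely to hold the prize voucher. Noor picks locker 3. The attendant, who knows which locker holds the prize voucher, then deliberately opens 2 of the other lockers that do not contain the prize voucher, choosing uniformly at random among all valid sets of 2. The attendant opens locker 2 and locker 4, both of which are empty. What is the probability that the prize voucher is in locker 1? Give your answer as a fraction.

3/4

Consider each possible location of the prize voucher in turn.
If it is in locker 1 (prior 1/4): the attendant has no choice, probability 1; weight (1/4)·1 = 1/4.
If it is in either of lockers 2 and 4 (prior 1/4 each): that locker was opened and seen not to hold the prize — ruled out; weight (1/4)·0 = 0 each.
If it is in locker 3 (prior 1/4): the attendant has 3 equally likely choices, so probability 1/3; weight (1/4)·(1/3) = 1/12.
The weights sum to 1/3.
So P(the prize voucher in locker 1 | the attendant opened locker 2 and locker 4) = (1/4) / (1/3) = 3/4.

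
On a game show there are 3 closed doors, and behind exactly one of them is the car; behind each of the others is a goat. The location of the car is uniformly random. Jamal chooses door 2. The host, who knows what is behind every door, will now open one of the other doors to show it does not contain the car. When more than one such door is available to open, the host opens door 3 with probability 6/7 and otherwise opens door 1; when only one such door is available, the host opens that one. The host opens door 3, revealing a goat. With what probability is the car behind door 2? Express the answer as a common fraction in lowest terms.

6/13

Apply Bayes' rule, conditioning on where the car actually is.
If it is behind door 1 (prior 1/3): only door 3 is available, probability 1; weight (1/3)·1 = 1/3.
If it is behind door 2 (prior 1/3): door 3 is available, opened with probability 6/7; weight (1/3)·(6/7) = 2/7.
If it is behind door 3 (prior 1/3): the host opened door 3, so this case is ruled out; weight (1/3)·0 = 0.
The weights sum to 13/21.
So P(the car behind door 2 | the host opened door 3) = (2/7) / (13/21) = 6/13.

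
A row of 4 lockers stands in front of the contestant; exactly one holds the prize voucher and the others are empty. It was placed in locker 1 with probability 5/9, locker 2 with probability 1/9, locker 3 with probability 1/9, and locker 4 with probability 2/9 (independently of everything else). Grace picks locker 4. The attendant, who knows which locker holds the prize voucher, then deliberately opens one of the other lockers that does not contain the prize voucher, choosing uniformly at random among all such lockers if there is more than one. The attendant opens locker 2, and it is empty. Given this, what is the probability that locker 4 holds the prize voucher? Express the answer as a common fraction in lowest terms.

Consider each possible location of the prize voucher in turn.
If it is in locker 1 (prior 5/9): the attendant has 2 equally likely choices, so probability 1/2; weight (5/9)·(1/2) = 5/18.
If it is in locker 2 (prior 1/9): the attendant opened locker 2, so this case is ruled out; weight (1/9)·0 = 0.
If it is in locker 3 (prior 1/9): the attendant has 2 equally likely choices, so probability 1/2; weight (1/9)·(1/2) = 1/18.
If it is in locker 4 (prior 2/9): the attendant has 3 equally likely choices, so probability 1/3; weight (2/9)·(1/3) = 2/27.
The weights sum to 11/27.
So P(the prize voucher in locker 4 | the attendant opened locker 2) = (2/27) / (11/27) = 2/11.

2/11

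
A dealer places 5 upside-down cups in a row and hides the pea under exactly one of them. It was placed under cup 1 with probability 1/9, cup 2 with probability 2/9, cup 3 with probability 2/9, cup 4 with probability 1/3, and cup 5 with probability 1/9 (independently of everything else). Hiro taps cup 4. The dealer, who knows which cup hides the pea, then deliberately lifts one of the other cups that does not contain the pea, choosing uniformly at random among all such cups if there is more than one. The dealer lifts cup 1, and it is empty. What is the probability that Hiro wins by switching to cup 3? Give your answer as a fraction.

Consider each possible location of the pea in turn.
If it is under cup 1 (prior 1/9): the dealer opened cup 1, so this case is ruled out; weight (1/9)·0 = 0.
If it is under either of cups 2 and 3 (prior 2/9 each): the dealer has 3 equally likely choices, so probability 1/3; weight (2/9)·(1/3) = 2/27 each.
If it is under cup 4 (prior 1/3): the dealer has 4 equally likely choices, so probability 1/4; weight (1/3)·(1/4) = 1/12.
If it is under cup 5 (prior 1/9): the dealer has 3 equally likely choices, so probability 1/3; weight (1/9)·(1/3) = 1/27.
The weights sum to 29/108.
So P(the pea under cup 3 | the dealer opened cup 1) = (2/27) / (29/108) = 8/29.

8/29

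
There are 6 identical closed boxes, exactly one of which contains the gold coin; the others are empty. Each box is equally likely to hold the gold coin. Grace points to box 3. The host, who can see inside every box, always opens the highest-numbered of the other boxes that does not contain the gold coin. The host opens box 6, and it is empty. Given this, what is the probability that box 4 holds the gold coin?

Apply Bayes' rule, conditioning on where the gold coin actually is.
If it is in any of boxes 1, 2, 3, 4, and 5 (prior 1/6 each): box 6 is the highest-numbered option available, probability 1; weight (1/6)·1 = 1/6 each.
If it is in box 6 (prior 1/6): the host opened box 6, so this case is ruled out; weight (1/6)·0 = 0.
The weights sum to 5/6.
So P(the gold coin in box 4 | the host opened box 6) = (1/6) / (5/6) = 1/5.

1/5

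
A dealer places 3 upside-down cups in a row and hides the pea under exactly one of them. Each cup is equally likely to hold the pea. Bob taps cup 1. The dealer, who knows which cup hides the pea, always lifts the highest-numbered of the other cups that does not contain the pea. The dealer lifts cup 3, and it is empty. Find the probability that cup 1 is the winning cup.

1/2

Apply Bayes' rule, conditioning on where the pea actually is.
If it is under either of cups 1 and 2 (prior 1/3 each): cup 3 is the highest-numbered option available, probability 1; weight (1/3)·1 = 1/3 each.
If it is under cup 3 (prior 1/3): the dealer opened cup 3, so this case is ruled out; weight (1/3)·0 = 0.
The weights sum to 2/3.
So P(the pea under cup 1 | the dealer opened cup 3) = (1/3) / (2/3) = 1/2.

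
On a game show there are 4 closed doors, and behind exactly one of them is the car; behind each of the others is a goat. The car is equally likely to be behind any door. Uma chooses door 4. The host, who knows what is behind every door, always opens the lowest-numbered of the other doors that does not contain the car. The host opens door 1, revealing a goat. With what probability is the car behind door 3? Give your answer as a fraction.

1/3

Apply Bayes' rule, conditioning on where the car actually is.
If it is behind door 1 (prior 1/4): the host opened door 1, so this case is ruled out; weight (1/4)·0 = 0.
If it is behind any of doors 2, 3, and 4 (prior 1/4 each): door 1 is the lowest-numbered option available, probability 1; weight (1/4)·1 = 1/4 each.
The weights sum to 3/4.
So P(the car behind door 3 | the host opened door 1) = (1/4) / (3/4) = 1/3.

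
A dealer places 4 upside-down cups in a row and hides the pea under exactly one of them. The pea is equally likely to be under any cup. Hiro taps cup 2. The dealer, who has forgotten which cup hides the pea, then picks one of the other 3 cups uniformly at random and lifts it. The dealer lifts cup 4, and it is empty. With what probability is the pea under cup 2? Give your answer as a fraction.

Condition on the true location of the pea.
If it is under any of cups 1, 2, and 3 (prior 1/4 each): the dealer picks cup 4 with probability 1/3 regardless, and it is not the prize; weight (1/4)·(1/3) = 1/12 each.
If it is under cup 4 (prior 1/4): the dealer opened cup 4, so this case is ruled out; weight (1/4)·0 = 0.
The weights sum to 1/4.
So P(the pea under cup 2 | the dealer opened cup 4) = (1/12) / (1/4) = 1/3.

1/3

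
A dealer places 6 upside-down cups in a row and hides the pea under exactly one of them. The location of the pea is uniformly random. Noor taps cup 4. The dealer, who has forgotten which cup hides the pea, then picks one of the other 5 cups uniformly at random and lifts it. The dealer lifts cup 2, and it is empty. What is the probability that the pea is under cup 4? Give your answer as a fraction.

1/5

Because the dealer chose which cup to lift without knowing where the pea is, the choice is independent of the prize location. Learning that cup 2 does not hold the pea simply rules out that one location and leaves the remaining 5 cups still equally likely by symmetry.
So P(the pea under cup 4) = 1/5.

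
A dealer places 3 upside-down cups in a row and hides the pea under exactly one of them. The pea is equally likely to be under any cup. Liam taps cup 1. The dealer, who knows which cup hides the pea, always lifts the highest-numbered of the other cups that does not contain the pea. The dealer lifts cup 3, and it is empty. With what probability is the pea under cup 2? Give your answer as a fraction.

1/2

Consider each possible location of the pea in turn.
If it is under either of cups 1 and 2 (prior 1/3 each): cup 3 is the highest-numbered option available, probability 1; weight (1/3)·1 = 1/3 each.
If it is under cup 3 (prior 1/3): the dealer opened cup 3, so this case is ruled out; weight (1/3)·0 = 0.
The weights sum to 2/3.
So P(the pea under cup 2 | the dealer opened cup 3) = (1/3) / (2/3) = 1/2.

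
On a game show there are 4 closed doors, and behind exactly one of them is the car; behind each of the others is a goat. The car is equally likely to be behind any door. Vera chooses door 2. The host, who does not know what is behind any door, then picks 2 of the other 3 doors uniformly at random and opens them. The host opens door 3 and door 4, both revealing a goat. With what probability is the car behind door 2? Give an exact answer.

Consider each possible location of the car in turn.
If it is behind either of doors 1 and 2 (prior 1/4 each): the host picks exactly this set with probability 1/3 regardless, and none is the prize; weight (1/4)·(1/3) = 1/12 each.
If it is behind either of doors 3 and 4 (prior 1/4 each): that door was opened and seen not to hold the prize — ruled out; weight (1/4)·0 = 0 each.
The weights sum to 1/6.
So P(the car behind door 2 | the host opened door 3 and door 4) = (1/12) / (1/6) = 1/2.

1/2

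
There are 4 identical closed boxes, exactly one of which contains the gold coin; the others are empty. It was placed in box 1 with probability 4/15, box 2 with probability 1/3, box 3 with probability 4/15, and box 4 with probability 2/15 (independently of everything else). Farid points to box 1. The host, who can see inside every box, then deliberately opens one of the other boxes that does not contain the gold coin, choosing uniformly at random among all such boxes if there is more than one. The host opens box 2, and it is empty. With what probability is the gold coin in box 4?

Condition on the true location of the gold coin.
If it is in box 1 (prior 4/15): the host has 3 equally likely choices, so probability 1/3; weight (4/15)·(1/3) = 4/45.
If it is in box 2 (prior 1/3): the host opened box 2, so this case is ruled out; weight (1/3)·0 = 0.
If it is in box 3 (prior 4/15): the host has 2 equally likely choices, so probability 1/2; weight (4/15)·(1/2) = 2/15.
If it is in box 4 (prior 2/15): the host has 2 equally likely choices, so probability 1/2; weight (2/15)·(1/2) = 1/15.
The weights sum to 13/45.
So P(the gold coin in box 4 | the host opened box 2) = (1/15) / (13/45) = 3/13.

3/13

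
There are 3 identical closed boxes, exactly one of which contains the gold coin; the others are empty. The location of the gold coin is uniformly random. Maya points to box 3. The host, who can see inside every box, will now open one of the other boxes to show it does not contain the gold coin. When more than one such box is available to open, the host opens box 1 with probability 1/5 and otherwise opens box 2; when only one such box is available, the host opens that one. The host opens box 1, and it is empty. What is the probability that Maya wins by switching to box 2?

5/6

Condition on the true location of the gold coin.
If it is in box 1 (prior 1/3): the host opened box 1, so this case is ruled out; weight (1/3)·0 = 0.
If it is in box 2 (prior 1/3): only box 1 is available, probability 1; weight (1/3)·1 = 1/3.
If it is in box 3 (prior 1/3): box 1 is available, opened with probability 1/5; weight (1/3)·(1/5) = 1/15.
The weights sum to 2/5.
So P(the gold coin in box 2 | the host opened box 1) = (1/3) / (2/5) = 5/6.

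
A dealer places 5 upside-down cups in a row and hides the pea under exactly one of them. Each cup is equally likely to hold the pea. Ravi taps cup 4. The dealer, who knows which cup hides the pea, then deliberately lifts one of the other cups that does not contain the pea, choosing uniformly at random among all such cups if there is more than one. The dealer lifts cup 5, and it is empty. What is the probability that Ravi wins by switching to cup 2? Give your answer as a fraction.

Condition on the true location of the pea.
If it is under any of cups 1, 2, and 3 (prior 1/5 each): the dealer has 3 equally likely choices, so probability 1/3; weight (1/5)·(1/3) = 1/15 each.
If it is under cup 4 (prior 1/5): the dealer has 4 equally likely choices, so probability 1/4; weight (1/5)·(1/4) = 1/20.
If it is under cup 5 (prior 1/5): the dealer opened cup 5, so this case is ruled out; weight (1/5)·0 = 0.
The weights sum to 1/4.
So P(the pea under cup 2 | the dealer opened cup 5) = (1/15) / (1/4) = 4/15.

4/15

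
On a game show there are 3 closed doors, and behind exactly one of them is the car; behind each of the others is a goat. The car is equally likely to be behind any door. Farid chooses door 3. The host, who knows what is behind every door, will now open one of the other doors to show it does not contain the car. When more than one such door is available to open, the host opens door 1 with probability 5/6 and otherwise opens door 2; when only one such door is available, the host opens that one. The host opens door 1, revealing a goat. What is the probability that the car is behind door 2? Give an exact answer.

6/11

Condition on the true location of the car.
If it is behind door 1 (prior 1/3): the host opened door 1, so this case is ruled out; weight (1/3)·0 = 0.
If it is behind door 2 (prior 1/3): only door 1 is available, probability 1; weight (1/3)·1 = 1/3.
If it is behind door 3 (prior 1/3): door 1 is available, opened with probability 5/6; weight (1/3)·(5/6) = 5/18.
The weights sum to 11/18.
So P(the car behind door 2 | the host opened door 1) = (1/3) / (11/18) = 6/11.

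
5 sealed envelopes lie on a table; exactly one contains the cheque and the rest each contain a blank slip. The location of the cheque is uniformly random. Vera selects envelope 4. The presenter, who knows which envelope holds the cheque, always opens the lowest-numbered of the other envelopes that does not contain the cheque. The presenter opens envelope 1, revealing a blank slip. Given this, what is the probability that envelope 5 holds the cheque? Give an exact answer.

1/4

Consider each possible location of the cheque in turn.
If it is in envelope 1 (prior 1/5): the presenter opened envelope 1, so this case is ruled out; weight (1/5)·0 = 0.
If it is in any of envelopes 2, 3, 4, and 5 (prior 1/5 each): envelope 1 is the lowest-numbered option available, probability 1; weight (1/5)·1 = 1/5 each.
The weights sum to 4/5.
So P(the cheque in envelope 5 | the presenter opened envelope 1) = (1/5) / (4/5) = 1/4.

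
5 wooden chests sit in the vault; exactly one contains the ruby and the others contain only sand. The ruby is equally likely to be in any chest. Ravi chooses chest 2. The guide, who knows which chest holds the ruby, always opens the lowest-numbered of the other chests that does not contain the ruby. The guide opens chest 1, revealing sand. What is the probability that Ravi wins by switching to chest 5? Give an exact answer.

Apply Bayes' rule, conditioning on where the ruby actually is.
If it is in chest 1 (prior 1/5): the guide opened chest 1, so this case is ruled out; weight (1/5)·0 = 0.
If it is in any of chests 2, 3, 4, and 5 (prior 1/5 each): chest 1 is the lowest-numbered option available, probability 1; weight (1/5)·1 = 1/5 each.
The weights sum to 4/5.
So P(the ruby in chest 5 | the guide opened chest 1) = (1/5) / (4/5) = 1/4.

1/4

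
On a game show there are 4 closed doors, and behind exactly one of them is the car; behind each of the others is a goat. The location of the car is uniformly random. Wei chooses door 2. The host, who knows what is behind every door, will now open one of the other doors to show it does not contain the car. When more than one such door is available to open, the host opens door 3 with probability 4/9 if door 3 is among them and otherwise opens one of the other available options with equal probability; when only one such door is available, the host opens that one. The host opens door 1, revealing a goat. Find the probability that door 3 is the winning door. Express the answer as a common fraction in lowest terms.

Apply Bayes' rule, conditioning on where the car actually is.
If it is behind door 1 (prior 1/4): the host opened door 1, so this case is ruled out; weight (1/4)·0 = 0.
If it is behind door 2 (prior 1/4): door 3 is available but not opened; door 1 gets probability (1 − 4/9)/2 = 5/18; weight (1/4)·(5/18) = 5/72.
If it is behind door 3 (prior 1/4): door 3 holds the prize so is unavailable; the host chooses uniformly among the 2 others, probability 1/2; weight (1/4)·(1/2) = 1/8.
If it is behind door 4 (prior 1/4): door 3 is available but not opened, probability 5/9; weight (1/4)·(5/9) = 5/36.
The weights sum to 1/3.
So P(the car behind door 3 | the host opened door 1) = (1/8) / (1/3) = 3/8.

3/8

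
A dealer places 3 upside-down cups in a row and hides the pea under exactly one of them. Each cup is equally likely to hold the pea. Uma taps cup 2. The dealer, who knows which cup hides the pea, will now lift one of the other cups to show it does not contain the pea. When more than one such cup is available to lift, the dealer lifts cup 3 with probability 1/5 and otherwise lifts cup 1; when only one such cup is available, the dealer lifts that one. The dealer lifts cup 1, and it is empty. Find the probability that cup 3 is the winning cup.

5/9

Consider each possible location of the pea in turn.
If it is under cup 1 (prior 1/3): the dealer opened cup 1, so this case is ruled out; weight (1/3)·0 = 0.
If it is under cup 2 (prior 1/3): cup 3 is available but not opened, probability 4/5; weight (1/3)·(4/5) = 4/15.
If it is under cup 3 (prior 1/3): only cup 1 is available, probability 1; weight (1/3)·1 = 1/3.
The weights sum to 3/5.
So P(the pea under cup 3 | the dealer opened cup 1) = (1/3) / (3/5) = 5/9.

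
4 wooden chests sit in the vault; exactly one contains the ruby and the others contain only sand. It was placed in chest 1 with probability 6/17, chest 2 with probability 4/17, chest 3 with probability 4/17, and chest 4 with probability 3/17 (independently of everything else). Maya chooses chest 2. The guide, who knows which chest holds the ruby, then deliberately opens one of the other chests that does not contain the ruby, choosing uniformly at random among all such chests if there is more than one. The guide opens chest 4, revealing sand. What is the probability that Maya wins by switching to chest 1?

Apply Bayes' rule, conditioning on where the ruby actually is.
If it is in chest 1 (prior 6/17): the guide has 2 equally likely choices, so probability 1/2; weight (6/17)·(1/2) = 3/17.
If it is in chest 2 (prior 4/17): the guide has 3 equally likely choices, so probability 1/3; weight (4/17)·(1/3) = 4/51.
If it is in chest 3 (prior 4/17): the guide has 2 equally likely choices, so probability 1/2; weight (4/17)·(1/2) = 2/17.
If it is in chest 4 (prior 3/17): the guide opened chest 4, so this case is ruled out; weight (3/17)·0 = 0.
The weights sum to 19/51.
So P(the ruby in chest 1 | the guide opened chest 4) = (3/17) / (19/51) = 9/19.

9/19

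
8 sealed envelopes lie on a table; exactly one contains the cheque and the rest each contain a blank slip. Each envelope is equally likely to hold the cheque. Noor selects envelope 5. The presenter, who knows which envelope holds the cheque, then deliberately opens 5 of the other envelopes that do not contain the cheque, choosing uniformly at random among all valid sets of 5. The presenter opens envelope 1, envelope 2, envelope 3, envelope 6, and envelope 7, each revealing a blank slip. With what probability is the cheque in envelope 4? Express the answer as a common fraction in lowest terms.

Apply Bayes' rule, conditioning on where the cheque actually is.
If it is in any of envelopes 1, 2, 3, 6, and 7 (prior 1/8 each): that envelope was opened and seen not to hold the prize — ruled out; weight (1/8)·0 = 0 each.
If it is in either of envelopes 4 and 8 (prior 1/8 each): the presenter has 6 equally likely choices, so probability 1/6; weight (1/8)·(1/6) = 1/48 each.
If it is in envelope 5 (prior 1/8): the presenter has 21 equally likely choices, so probability 1/21; weight (1/8)·(1/21) = 1/168.
The weights sum to 1/21.
So P(the cheque in envelope 4 | the presenter opened envelope 1, envelope 2, envelope 3, envelope 6, and envelope 7) = (1/48) / (1/21) = 7/16.

7/16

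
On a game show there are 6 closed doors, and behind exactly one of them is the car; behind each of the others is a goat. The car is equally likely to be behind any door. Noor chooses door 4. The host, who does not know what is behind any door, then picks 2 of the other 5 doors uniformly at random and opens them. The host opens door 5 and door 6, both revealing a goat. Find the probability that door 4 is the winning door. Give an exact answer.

Because the host chose which doors to open without knowing where the car is, the choice is independent of the prize location. Learning that none of the 2 opened doors holds the car simply rules out those 2 locations and leaves the remaining 4 doors still equally likely by symmetry.
So P(the car behind door 4) = 1/4.

1/4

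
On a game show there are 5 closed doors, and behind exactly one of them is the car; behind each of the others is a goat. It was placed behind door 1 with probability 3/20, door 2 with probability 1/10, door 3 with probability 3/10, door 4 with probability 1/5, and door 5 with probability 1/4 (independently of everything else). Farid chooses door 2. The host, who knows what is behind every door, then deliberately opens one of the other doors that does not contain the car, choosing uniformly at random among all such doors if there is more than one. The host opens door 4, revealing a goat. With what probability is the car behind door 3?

Consider each possible location of the car in turn.
If it is behind door 1 (prior 3/20): the host has 3 equally likely choices, so probability 1/3; weight (3/20)·(1/3) = 1/20.
If it is behind door 2 (prior 1/10): the host has 4 equally likely choices, so probability 1/4; weight (1/10)·(1/4) = 1/40.
If it is behind door 3 (prior 3/10): the host has 3 equally likely choices, so probability 1/3; weight (3/10)·(1/3) = 1/10.
If it is behind door 4 (prior 1/5): the host opened door 4, so this case is ruled out; weight (1/5)·0 = 0.
If it is behind door 5 (prior 1/4): the host has 3 equally likely choices, so probability 1/3; weight (1/4)·(1/3) = 1/12.
The weights sum to 31/120.
So P(the car behind door 3 | the host opened door 4) = (1/10) / (31/120) = 12/31.

12/31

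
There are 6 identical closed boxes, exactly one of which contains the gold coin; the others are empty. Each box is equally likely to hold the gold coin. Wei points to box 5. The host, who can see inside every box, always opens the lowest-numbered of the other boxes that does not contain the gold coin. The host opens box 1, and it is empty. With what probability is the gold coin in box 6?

Condition on the true location of the gold coin.
If it is in box 1 (prior 1/6): the host opened box 1, so this case is ruled out; weight (1/6)·0 = 0.
If it is in any of boxes 2, 3, 4, 5, and 6 (prior 1/6 each): box 1 is the lowest-numbered option available, probability 1; weight (1/6)·1 = 1/6 each.
The weights sum to 5/6.
So P(the gold coin in box 6 | the host opened box 1) = (1/6) / (5/6) = 1/5.

1/5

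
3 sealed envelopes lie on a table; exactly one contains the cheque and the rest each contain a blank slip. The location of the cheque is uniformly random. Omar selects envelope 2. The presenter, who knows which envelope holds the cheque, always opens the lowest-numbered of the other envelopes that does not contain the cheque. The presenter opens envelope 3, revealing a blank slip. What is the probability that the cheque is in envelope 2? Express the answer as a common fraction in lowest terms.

0

Apply Bayes' rule, conditioning on where the cheque actually is.
If it is in envelope 1 (prior 1/3): envelope 3 is the lowest-numbered option available, probability 1; weight (1/3)·1 = 1/3.
If it is in envelope 2 (prior 1/3): the presenter would have opened envelope 1 instead, probability 0; weight (1/3)·0 = 0.
If it is in envelope 3 (prior 1/3): the presenter opened envelope 3, so this case is ruled out; weight (1/3)·0 = 0.
The weights sum to 1/3.
So P(the cheque in envelope 2 | the presenter opened envelope 3) = 0 / (1/3) = 0.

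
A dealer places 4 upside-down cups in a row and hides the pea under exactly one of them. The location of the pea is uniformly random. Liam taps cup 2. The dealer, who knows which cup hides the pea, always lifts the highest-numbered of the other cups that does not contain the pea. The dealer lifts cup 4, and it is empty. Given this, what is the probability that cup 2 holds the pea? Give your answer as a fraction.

1/3

Condition on the true location of the pea.
If it is under any of cups 1, 2, and 3 (prior 1/4 each): cup 4 is the highest-numbered option available, probability 1; weight (1/4)·1 = 1/4 each.
If it is under cup 4 (prior 1/4): the dealer opened cup 4, so this case is ruled out; weight (1/4)·0 = 0.
The weights sum to 3/4.
So P(the pea under cup 2 | the dealer opened cup 4) = (1/4) / (3/4) = 1/3.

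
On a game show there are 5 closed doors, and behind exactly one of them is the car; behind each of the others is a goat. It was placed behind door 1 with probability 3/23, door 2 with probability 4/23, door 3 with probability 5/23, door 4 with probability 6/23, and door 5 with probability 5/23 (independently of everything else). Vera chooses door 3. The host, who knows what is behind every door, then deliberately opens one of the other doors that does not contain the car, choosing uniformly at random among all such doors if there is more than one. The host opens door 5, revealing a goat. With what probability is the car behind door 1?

12/67

Consider each possible location of the car in turn.
If it is behind door 1 (prior 3/23): the host has 3 equally likely choices, so probability 1/3; weight (3/23)·(1/3) = 1/23.
If it is behind door 2 (prior 4/23): the host has 3 equally likely choices, so probability 1/3; weight (4/23)·(1/3) = 4/69.
If it is behind door 3 (prior 5/23): the host has 4 equally likely choices, so probability 1/4; weight (5/23)·(1/4) = 5/92.
If it is behind door 4 (prior 6/23): the host has 3 equally likely choices, so probability 1/3; weight (6/23)·(1/3) = 2/23.
If it is behind door 5 (prior 5/23): the host opened door 5, so this case is ruled out; weight (5/23)·0 = 0.
The weights sum to 67/276.
So P(the car behind door 1 | the host opened door 5) = (1/23) / (67/276) = 12/67.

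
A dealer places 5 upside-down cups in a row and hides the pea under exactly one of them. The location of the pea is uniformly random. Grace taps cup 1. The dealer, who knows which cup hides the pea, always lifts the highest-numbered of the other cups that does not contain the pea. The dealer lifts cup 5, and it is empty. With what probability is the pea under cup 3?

1/4

Consider each possible location of the pea in turn.
If it is under any of cups 1, 2, 3, and 4 (prior 1/5 each): cup 5 is the highest-numbered option available, probability 1; weight (1/5)·1 = 1/5 each.
If it is under cup 5 (prior 1/5): the dealer opened cup 5, so this case is ruled out; weight (1/5)·0 = 0.
The weights sum to 4/5.
So P(the pea under cup 3 | the dealer opened cup 5) = (1/5) / (4/5) = 1/4.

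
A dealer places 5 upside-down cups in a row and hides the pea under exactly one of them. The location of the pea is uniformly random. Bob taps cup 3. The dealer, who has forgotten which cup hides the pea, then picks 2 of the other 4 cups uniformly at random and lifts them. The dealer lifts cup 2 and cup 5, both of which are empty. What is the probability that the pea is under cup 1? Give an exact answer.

1/3

Condition on the true location of the pea.
If it is under any of cups 1, 3, and 4 (prior 1/5 each): the dealer picks exactly this set with probability 1/6 regardless, and none is the prize; weight (1/5)·(1/6) = 1/30 each.
If it is under either of cups 2 and 5 (prior 1/5 each): that cup was opened and seen not to hold the prize — ruled out; weight (1/5)·0 = 0 each.
The weights sum to 1/10.
So P(the pea under cup 1 | the dealer opened cup 2 and cup 5) = (1/30) / (1/10) = 1/3.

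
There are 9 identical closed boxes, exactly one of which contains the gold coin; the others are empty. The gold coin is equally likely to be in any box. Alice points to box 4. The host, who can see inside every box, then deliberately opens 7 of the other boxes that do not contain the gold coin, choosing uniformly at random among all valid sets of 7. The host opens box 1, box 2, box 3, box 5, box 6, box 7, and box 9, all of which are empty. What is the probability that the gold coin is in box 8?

8/9

Condition on the true location of the gold coin.
If it is in any of boxes 1, 2, 3, 5, 6, 7, and 9 (prior 1/9 each): that box was opened and seen not to hold the prize — ruled out; weight (1/9)·0 = 0 each.
If it is in box 4 (prior 1/9): the host has 8 equally likely choices, so probability 1/8; weight (1/9)·(1/8) = 1/72.
If it is in box 8 (prior 1/9): the host has no choice, probability 1; weight (1/9)·1 = 1/9.
The weights sum to 1/8.
So P(the gold coin in box 8 | the host opened box 1, box 2, box 3, box 5, box 6, box 7, and box 9) = (1/9) / (1/8) = 8/9.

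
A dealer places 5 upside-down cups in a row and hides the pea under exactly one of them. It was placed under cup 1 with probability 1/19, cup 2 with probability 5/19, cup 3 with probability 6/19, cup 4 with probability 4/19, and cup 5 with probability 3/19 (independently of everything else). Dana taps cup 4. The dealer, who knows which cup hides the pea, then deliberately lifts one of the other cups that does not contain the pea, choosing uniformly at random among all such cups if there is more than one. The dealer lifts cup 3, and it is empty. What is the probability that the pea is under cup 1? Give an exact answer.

1/12

Apply Bayes' rule, conditioning on where the pea actually is.
If it is under cup 1 (prior 1/19): the dealer has 3 equally likely choices, so probability 1/3; weight (1/19)·(1/3) = 1/57.
If it is under cup 2 (prior 5/19): the dealer has 3 equally likely choices, so probability 1/3; weight (5/19)·(1/3) = 5/57.
If it is under cup 3 (prior 6/19): the dealer opened cup 3, so this case is ruled out; weight (6/19)·0 = 0.
If it is under cup 4 (prior 4/19): the dealer has 4 equally likely choices, so probability 1/4; weight (4/19)·(1/4) = 1/19.
If it is under cup 5 (prior 3/19): the dealer has 3 equally likely choices, so probability 1/3; weight (3/19)·(1/3) = 1/19.
The weights sum to 4/19.
So P(the pea under cup 1 | the dealer opened cup 3) = (1/57) / (4/19) = 1/12.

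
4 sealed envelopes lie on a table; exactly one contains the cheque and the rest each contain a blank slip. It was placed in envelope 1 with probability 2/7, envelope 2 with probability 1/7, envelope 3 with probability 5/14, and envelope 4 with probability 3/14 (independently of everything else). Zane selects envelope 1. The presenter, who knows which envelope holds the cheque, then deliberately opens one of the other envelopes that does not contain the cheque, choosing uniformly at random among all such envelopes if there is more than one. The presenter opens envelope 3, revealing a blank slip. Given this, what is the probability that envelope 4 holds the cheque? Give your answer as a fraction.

9/23

Apply Bayes' rule, conditioning on where the cheque actually is.
If it is in envelope 1 (prior 2/7): the presenter has 3 equally likely choices, so probability 1/3; weight (2/7)·(1/3) = 2/21.
If it is in envelope 2 (prior 1/7): the presenter has 2 equally likely choices, so probability 1/2; weight (1/7)·(1/2) = 1/14.
If it is in envelope 3 (prior 5/14): the presenter opened envelope 3, so this case is ruled out; weight (5/14)·0 = 0.
If it is in envelope 4 (prior 3/14): the presenter has 2 equally likely choices, so probability 1/2; weight (3/14)·(1/2) = 3/28.
The weights sum to 23/84.
So P(the cheque in envelope 4 | the presenter opened envelope 3) = (3/28) / (23/84) = 9/23.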